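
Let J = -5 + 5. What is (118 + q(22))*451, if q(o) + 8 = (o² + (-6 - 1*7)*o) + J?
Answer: 138908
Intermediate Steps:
J = 0
q(o) = -8 + o² - 13*o (q(o) = -8 + ((o² + (-6 - 1*7)*o) + 0) = -8 + ((o² + (-6 - 7)*o) + 0) = -8 + ((o² - 13*o) + 0) = -8 + (o² - 13*o) = -8 + o² - 13*o)
(118 + q(22))*451 = (118 + (-8 + 22² - 13*22))*451 = (118 + (-8 + 484 - 286))*451 = (118 + 190)*451 = 308*451 = 138908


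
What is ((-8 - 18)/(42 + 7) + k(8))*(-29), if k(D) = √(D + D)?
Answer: -4930/49 ≈ -100.61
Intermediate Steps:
k(D) = √2*√D (k(D) = √(2*D) = √2*√D)
((-8 - 18)/(42 + 7) + k(8))*(-29) = ((-8 - 18)/(42 + 7) + √2*√8)*(-29) = (-26/49 + √2*(2*√2))*(-29) = (-26*1/49 + 4)*(-29) = (-26/49 + 4)*(-29) = (170/49)*(-29) = -4930/49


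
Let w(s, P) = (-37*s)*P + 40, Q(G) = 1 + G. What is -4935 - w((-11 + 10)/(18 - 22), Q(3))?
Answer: -4938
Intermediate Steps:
w(s, P) = 40 - 37*P*s (w(s, P) = -37*P*s + 40 = 40 - 37*P*s)
-4935 - w((-11 + 10)/(18 - 22), Q(3)) = -4935 - (40 - 37*(1 + 3)*(-11 + 10)/(18 - 22)) = -4935 - (40 - 37*4*(-1/(-4))) = -4935 - (40 - 37*4*(-1*(-¼))) = -4935 - (40 - 37*4*¼) = -4935 - (40 - 37) = -4935 - 1*3 = -4935 - 3 = -4938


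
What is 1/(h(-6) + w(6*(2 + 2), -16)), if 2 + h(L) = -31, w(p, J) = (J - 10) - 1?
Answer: -1/60 ≈ -0.016667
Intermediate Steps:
w(p, J) = -11 + J (w(p, J) = (-10 + J) - 1 = -11 + J)
h(L) = -33 (h(L) = -2 - 31 = -33)
1/(h(-6) + w(6*(2 + 2), -16)) = 1/(-33 + (-11 - 16)) = 1/(-33 - 27) = 1/(-60) = -1/60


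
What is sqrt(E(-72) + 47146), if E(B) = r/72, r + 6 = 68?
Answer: sqrt(1697287)/6 ≈ 217.13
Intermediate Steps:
r = 62 (r = -6 + 68 = 62)
E(B) = 31/36 (E(B) = 62/72 = 62*(1/72) = 31/36)
sqrt(E(-72) + 47146) = sqrt(31/36 + 47146) = sqrt(1697287/36) = sqrt(1697287)/6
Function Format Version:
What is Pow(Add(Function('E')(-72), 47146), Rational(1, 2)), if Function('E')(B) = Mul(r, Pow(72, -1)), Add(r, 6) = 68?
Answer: Mul(Rational(1, 6), Pow(1697287, Rational(1, 2))) ≈ 217.13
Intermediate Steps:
r = 62 (r = Add(-6, 68) = 62)
Function('E')(B) = Rational(31, 36) (Function('E')(B) = Mul(62, Pow(72, -1)) = Mul(62, Rational(1, 72)) = Rational(31, 36))
Pow(Add(Function('E')(-72), 47146), Rational(1, 2)) = Pow(Add(Rational(31, 36), 47146), Rational(1, 2)) = Pow(Rational(1697287, 36), Rational(1, 2)) = Mul(Rational(1, 6), Pow(1697287, Rational(1, 2)))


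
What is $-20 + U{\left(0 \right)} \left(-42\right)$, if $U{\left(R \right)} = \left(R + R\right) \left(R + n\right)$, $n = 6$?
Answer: $-20$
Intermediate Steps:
$U{\left(R \right)} = 2 R \left(6 + R\right)$ ($U{\left(R \right)} = \left(R + R\right) \left(R + 6\right) = 2 R \left(6 + R\right)$)
$-20 + U{\left(0 \right)} \left(-42\right) = -20 + 2 \cdot 0 \left(6 + 0\right) \left(-42\right) = -20 + 2 \cdot 0 \cdot 6 \left(-42\right) = -20 + 0 \left(-42\right) = -20 + 0 = -20$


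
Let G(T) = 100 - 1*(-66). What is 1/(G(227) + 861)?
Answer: 1/1027 ≈ 0.00097371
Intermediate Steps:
G(T) = 166 (G(T) = 100 + 66 = 166)
1/(G(227) + 861) = 1/(166 + 861) = 1/1027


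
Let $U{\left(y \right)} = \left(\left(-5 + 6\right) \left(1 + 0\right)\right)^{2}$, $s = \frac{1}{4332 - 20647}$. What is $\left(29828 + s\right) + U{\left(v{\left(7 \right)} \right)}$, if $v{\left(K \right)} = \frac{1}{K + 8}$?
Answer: $\frac{486660134}{16315} \approx 29829.0$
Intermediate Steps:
$v{\left(K \right)} = \frac{1}{8 + K}$
$s = - \frac{1}{16315}$ ($s = \frac{1}{-16315} = - \frac{1}{16315} \approx -6.1293 \cdot 10^{-5}$)
$U{\left(y \right)} = 1$ ($U{\left(y \right)} = \left(1 \cdot 1\right)^{2} = 1^{2} = 1$)
$\left(29828 + s\right) + U{\left(v{\left(7 \right)} \right)} = \left(29828 - \frac{1}{16315}\right) + 1 = \frac{486643819}{16315} + 1 = \frac{486660134}{16315}$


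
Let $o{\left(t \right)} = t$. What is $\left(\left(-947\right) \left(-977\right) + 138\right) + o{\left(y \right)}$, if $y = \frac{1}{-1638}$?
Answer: $\frac{1515734765}{1638} \approx 9.2536 \cdot 10^{5}$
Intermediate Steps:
$y = - \frac{1}{1638} \approx -0.0006105$
$\left(\left(-947\right) \left(-977\right) + 138\right) + o{\left(y \right)} = \left(\left(-947\right) \left(-977\right) + 138\right) - \frac{1}{1638} = \left(925219 + 138\right) - \frac{1}{1638} = 925357 - \frac{1}{1638} = \frac{1515734765}{1638}$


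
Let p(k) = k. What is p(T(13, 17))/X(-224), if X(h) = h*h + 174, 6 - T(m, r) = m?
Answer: -7/50350 ≈ -0.00013903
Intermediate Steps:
T(m, r) = 6 - m
X(h) = 174 + h² (X(h) = h² + 174 = 174 + h²)
p(T(13, 17))/X(-224) = (6 - 1*13)/(174 + (-224)²) = (6 - 13)/(174 + 50176) = -7/50350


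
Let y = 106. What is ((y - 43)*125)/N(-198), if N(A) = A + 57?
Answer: -2625/47 ≈ -55.851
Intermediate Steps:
N(A) = 57 + A
((y - 43)*125)/N(-198) = ((106 - 43)*125)/(57 - 198) = (63*125)/(-141) = 7875*(-1/141) = -2625/47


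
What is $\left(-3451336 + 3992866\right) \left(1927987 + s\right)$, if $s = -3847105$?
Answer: $-1039259970540$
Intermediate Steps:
$\left(-3451336 + 3992866\right) \left(1927987 + s\right) = \left(-3451336 + 3992866\right) \left(1927987 - 3847105\right) = 541530 \left(-1919118\right) = -1039259970540$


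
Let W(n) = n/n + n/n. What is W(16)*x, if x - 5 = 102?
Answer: 214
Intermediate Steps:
x = 107 (x = 5 + 102 = 107)
W(n) = 2 (W(n) = 1 + 1 = 2)
W(16)*x = 2*107 = 214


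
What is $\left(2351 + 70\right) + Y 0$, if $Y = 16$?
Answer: $2421$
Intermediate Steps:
$\left(2351 + 70\right) + Y 0 = \left(2351 + 70\right) + 16 \cdot 0 = 2421 + 0 = 2421$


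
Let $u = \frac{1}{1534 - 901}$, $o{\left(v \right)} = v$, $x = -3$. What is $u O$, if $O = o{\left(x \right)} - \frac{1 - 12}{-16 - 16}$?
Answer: $- \frac{107}{20256} \approx -0.0052824$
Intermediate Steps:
$O = - \frac{107}{32}$ ($O = -3 - \frac{1 - 12}{-16 - 16} = -3 - - \frac{11}{-32} = -3 - \left(-11\right) \left(- \frac{1}{32}\right) = -3 - \frac{11}{32} = - \frac{107}{32} \approx -3.3438$)
$u = \frac{1}{633} \approx 0.0015798$
$u O = \frac{1}{633} \left(- \frac{107}{32}\right) = - \frac{107}{20256}$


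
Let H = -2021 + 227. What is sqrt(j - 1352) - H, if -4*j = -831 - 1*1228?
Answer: 1794 + I*sqrt(3349)/2 ≈ 1794.0 + 28.935*I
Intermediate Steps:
j = 2059/4 (j = -(-831 - 1*1228)/4 = -(-831 - 1228)/4 = -1/4*(-2059) = 2059/4 ≈ 514.75)
H = -1794
sqrt(j - 1352) - H = sqrt(2059/4 - 1352) - 1*(-1794) = sqrt(-3349/4) + 1794 = I*sqrt(3349)/2 + 1794 = 1794 + I*sqrt(3349)/2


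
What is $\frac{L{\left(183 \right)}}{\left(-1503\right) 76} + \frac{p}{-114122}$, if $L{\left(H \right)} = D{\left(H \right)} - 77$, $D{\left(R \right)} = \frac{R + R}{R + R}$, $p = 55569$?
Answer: $- \frac{83406085}{171525366} \approx -0.48626$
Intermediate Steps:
$D{\left(R \right)} = 1$ ($D{\left(R \right)} = \frac{2 R}{2 R} = 2 R \frac{1}{2 R} = 1$)
$L{\left(H \right)} = -76$ ($L{\left(H \right)} = 1 - 77 = -76$)
$\frac{L{\left(183 \right)}}{\left(-1503\right) 76} + \frac{p}{-114122} = - \frac{76}{\left(-1503\right) 76} + \frac{55569}{-114122} = - \frac{76}{-114228} + 55569 \left(- \frac{1}{114122}\right) = \left(-76\right) \left(- \frac{1}{114228}\right) - \frac{55569}{114122} = \frac{1}{1503} - \frac{55569}{114122} = - \frac{83406085}{171525366}$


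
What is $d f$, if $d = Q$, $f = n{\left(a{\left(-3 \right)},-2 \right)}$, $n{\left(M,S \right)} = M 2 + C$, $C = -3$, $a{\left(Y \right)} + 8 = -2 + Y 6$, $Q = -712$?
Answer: $42008$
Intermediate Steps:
$a{\left(Y \right)} = -10 + 6 Y$ ($a{\left(Y \right)} = -8 + \left(-2 + Y 6\right) = -8 + \left(-2 + 6 Y\right) = -10 + 6 Y$)
$n{\left(M,S \right)} = -3 + 2 M$ ($n{\left(M,S \right)} = M 2 - 3 = 2 M - 3 = -3 + 2 M$)
$f = -59$ ($f = -3 + 2 \left(-10 + 6 \left(-3\right)\right) = -3 + 2 \left(-10 - 18\right) = -3 + 2 \left(-28\right) = -3 - 56 = -59$)
$d = -712$
$d f = \left(-712\right) \left(-59\right) = 42008$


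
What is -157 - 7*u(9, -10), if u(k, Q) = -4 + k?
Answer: -192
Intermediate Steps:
-157 - 7*u(9, -10) = -157 - 7*(-4 + 9) = -157 - 7*5 = -157 - 35 = -192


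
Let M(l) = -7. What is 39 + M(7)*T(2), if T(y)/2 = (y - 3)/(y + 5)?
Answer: 41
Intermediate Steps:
T(y) = 2*(-3 + y)/(5 + y) (T(y) = 2*((y - 3)/(y + 5)) = 2*((-3 + y)/(5 + y)) = 2*(-3 + y)/(5 + y))
39 + M(7)*T(2) = 39 - 14*(-3 + 2)/(5 + 2) = 39 - 14*(-1)/7 = 39 - 7*(-2/7) = 39 + 2 = 41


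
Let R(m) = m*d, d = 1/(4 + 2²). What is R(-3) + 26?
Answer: 205/8 ≈ 25.625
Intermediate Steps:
d = ⅛ (d = 1/(4 + 4) = 1/8 = ⅛ ≈ 0.12500)
R(m) = m/8 (R(m) = m*(⅛) = m/8)
R(-3) + 26 = (⅛)*(-3) + 26 = -3/8 + 26 = 205/8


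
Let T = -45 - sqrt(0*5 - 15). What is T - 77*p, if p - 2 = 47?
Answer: -3818 - I*sqrt(15) ≈ -3818.0 - 3.873*I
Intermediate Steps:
p = 49 (p = 2 + 47 = 49)
T = -45 - I*sqrt(15) (T = -45 - sqrt(0 - 15) = -45 - sqrt(-15) = -45 - I*sqrt(15) ≈ -45.0 - 3.873*I)
T - 77*p = (-45 - I*sqrt(15)) - 77*49 = (-45 - I*sqrt(15)) - 3773 = -3818 - I*sqrt(15)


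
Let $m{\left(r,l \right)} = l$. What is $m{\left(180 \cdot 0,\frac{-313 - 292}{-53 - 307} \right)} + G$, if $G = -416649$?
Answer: $- \frac{29998607}{72} \approx -4.1665 \cdot 10^{5}$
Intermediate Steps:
$m{\left(180 \cdot 0,\frac{-313 - 292}{-53 - 307} \right)} + G = \frac{-313 - 292}{-53 - 307} - 416649 = - \frac{605}{-360} - 416649 = \left(-605\right) \left(- \frac{1}{360}\right) - 416649 = \frac{121}{72} - 416649 = - \frac{29998607}{72}$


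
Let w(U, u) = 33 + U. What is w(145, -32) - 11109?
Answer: -10931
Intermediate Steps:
w(145, -32) - 11109 = (33 + 145) - 11109 = 178 - 11109 = -10931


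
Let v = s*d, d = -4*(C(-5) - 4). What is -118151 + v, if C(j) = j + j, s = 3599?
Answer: 83393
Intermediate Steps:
C(j) = 2*j
d = 56 (d = -4*(2*(-5) - 4) = -4*(-10 - 4) = -4*(-14) = 56)
v = 201544 (v = 3599*56 = 201544)
-118151 + v = -118151 + 201544 = 83393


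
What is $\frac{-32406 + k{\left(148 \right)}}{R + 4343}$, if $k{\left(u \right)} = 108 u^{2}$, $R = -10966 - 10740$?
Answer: $- \frac{2333226}{17363} \approx -134.38$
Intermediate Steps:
$R = -21706$
$\frac{-32406 + k{\left(148 \right)}}{R + 4343} = \frac{-32406 + 108 \cdot 148^{2}}{-21706 + 4343} = \frac{-32406 + 108 \cdot 21904}{-17363} = \left(-32406 + 2365632\right) \left(- \frac{1}{17363}\right) = 2333226 \left(- \frac{1}{17363}\right) = - \frac{2333226}{17363}$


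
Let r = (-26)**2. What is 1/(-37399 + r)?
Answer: -1/36723 ≈ -2.7231e-5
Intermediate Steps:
r = 676
1/(-37399 + r) = 1/(-37399 + 676) = 1/(-36723) = -1/36723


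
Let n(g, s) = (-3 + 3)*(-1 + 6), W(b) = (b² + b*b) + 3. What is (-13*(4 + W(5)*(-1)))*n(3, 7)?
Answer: 0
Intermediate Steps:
W(b) = 3 + 2*b² (W(b) = (b² + b²) + 3 = 2*b² + 3 = 3 + 2*b²)
n(g, s) = 0 (n(g, s) = 0*5 = 0)
(-13*(4 + W(5)*(-1)))*n(3, 7) = -13*(4 + (3 + 2*5²)*(-1))*0 = -13*(4 + (3 + 2*25)*(-1))*0 = -13*(4 + (3 + 50)*(-1))*0 = -13*(4 + 53*(-1))*0 = -13*(4 - 53)*0 = -13*(-49)*0 = 637*0 = 0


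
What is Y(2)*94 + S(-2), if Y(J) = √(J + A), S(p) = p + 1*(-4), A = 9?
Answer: -6 + 94*√11 ≈ 305.76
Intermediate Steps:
S(p) = -4 + p (S(p) = p - 4 = -4 + p)
Y(J) = √(9 + J) (Y(J) = √(J + 9) = √(9 + J))
Y(2)*94 + S(-2) = √(9 + 2)*94 + (-4 - 2) = √11*94 - 6 = 94*√11 - 6 = -6 + 94*√11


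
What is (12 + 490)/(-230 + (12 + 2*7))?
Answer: -251/102 ≈ -2.4608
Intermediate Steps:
(12 + 490)/(-230 + (12 + 2*7)) = 502/(-230 + (12 + 14)) = 502/(-230 + 26) = 502/(-204) = 502*(-1/204) = -251/102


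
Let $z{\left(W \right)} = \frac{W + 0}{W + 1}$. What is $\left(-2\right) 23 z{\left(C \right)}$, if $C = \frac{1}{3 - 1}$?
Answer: $- \frac{46}{3} \approx -15.333$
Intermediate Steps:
$C = \frac{1}{2} \approx 0.5$
$z{\left(W \right)} = \frac{W}{1 + W}$
$\left(-2\right) 23 z{\left(C \right)} = \left(-2\right) 23 \frac{1}{2 \left(1 + \frac{1}{2}\right)} = - 46 \frac{1}{2 \cdot \frac{3}{2}} = - 46 \cdot \frac{1}{2} \cdot \frac{2}{3} = \left(-46\right) \frac{1}{3} = - \frac{46}{3}$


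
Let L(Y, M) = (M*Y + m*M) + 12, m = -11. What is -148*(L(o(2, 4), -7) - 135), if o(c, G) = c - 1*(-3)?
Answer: 11988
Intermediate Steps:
o(c, G) = 3 + c (o(c, G) = c + 3 = 3 + c)
L(Y, M) = 12 - 11*M + M*Y (L(Y, M) = (M*Y - 11*M) + 12 = (-11*M + M*Y) + 12 = 12 - 11*M + M*Y)
-148*(L(o(2, 4), -7) - 135) = -148*((12 - 11*(-7) - 7*(3 + 2)) - 135) = -148*((12 + 77 - 7*5) - 135) = -148*((12 + 77 - 35) - 135) = -148*(54 - 135) = -148*(-81) = 11988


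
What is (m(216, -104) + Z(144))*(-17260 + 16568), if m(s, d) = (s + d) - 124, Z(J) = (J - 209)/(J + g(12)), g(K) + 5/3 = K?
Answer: 3979692/463 ≈ 8595.5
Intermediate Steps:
g(K) = -5/3 + K
Z(J) = (-209 + J)/(31/3 + J) (Z(J) = (J - 209)/(J + (-5/3 + 12)) = (-209 + J)/(J + 31/3) = (-209 + J)/(31/3 + J))
m(s, d) = -124 + d + s (m(s, d) = (d + s) - 124 = -124 + d + s)
(m(216, -104) + Z(144))*(-17260 + 16568) = ((-124 - 104 + 216) + 3*(-209 + 144)/(31 + 3*144))*(-17260 + 16568) = (-12 + 3*(-65)/(31 + 432))*(-692) = (-12 + 3*(-65)/463)*(-692) = (-12 + 3*(1/463)*(-65))*(-692) = (-12 - 195/463)*(-692) = -5751/463*(-692) = 3979692/463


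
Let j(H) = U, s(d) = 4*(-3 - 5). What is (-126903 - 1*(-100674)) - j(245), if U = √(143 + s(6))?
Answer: -26229 - √111 ≈ -26240.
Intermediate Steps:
s(d) = -32 (s(d) = 4*(-8) = -32)
U = √111 (U = √(143 - 32) = √111 ≈ 10.536)
j(H) = √111
(-126903 - 1*(-100674)) - j(245) = (-126903 - 1*(-100674)) - √111 = (-126903 + 100674) - √111 = -26229 - √111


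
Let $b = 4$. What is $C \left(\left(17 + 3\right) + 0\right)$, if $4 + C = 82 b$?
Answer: $6480$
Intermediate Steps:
$C = 324$ ($C = -4 + 82 \cdot 4 = -4 + 328 = 324$)
$C \left(\left(17 + 3\right) + 0\right) = 324 \left(\left(17 + 3\right) + 0\right) = 324 \left(20 + 0\right) = 324 \cdot 20 = 6480$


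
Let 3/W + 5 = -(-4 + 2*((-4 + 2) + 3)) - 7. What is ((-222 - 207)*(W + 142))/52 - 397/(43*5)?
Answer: -2013899/1720 ≈ -1170.9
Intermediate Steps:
W = -3/10 (W = 3/(-5 + (-(-4 + 2*((-4 + 2) + 3)) - 7)) = 3/(-5 + (-(-4 + 2*(-2 + 3)) - 7)) = 3/(-5 + (-(-4 + 2*1) - 7)) = 3/(-5 + (-(-4 + 2) - 7)) = 3/(-5 + (-1*(-2) - 7)) = 3/(-5 + (2 - 7)) = 3/(-5 - 5) = 3/(-10) = 3*(-⅒) = -3/10 ≈ -0.30000)
((-222 - 207)*(W + 142))/52 - 397/(43*5) = ((-222 - 207)*(-3/10 + 142))/52 - 397/(43*5) = -429*1417/10*(1/52) - 397/215 = -607893/10*1/52 - 397*1/215 = -46761/40 - 397/215 = -2013899/1720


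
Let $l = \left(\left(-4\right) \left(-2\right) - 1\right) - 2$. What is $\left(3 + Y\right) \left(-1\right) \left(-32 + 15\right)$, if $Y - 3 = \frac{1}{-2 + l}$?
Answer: $\frac{323}{3} \approx 107.67$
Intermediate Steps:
$l = 5$ ($l = \left(8 - 1\right) - 2 = 7 - 2 = 5$)
$Y = \frac{10}{3}$ ($Y = 3 + \frac{1}{-2 + 5} = 3 + \frac{1}{3} = \frac{10}{3} \approx 3.3333$)
$\left(3 + Y\right) \left(-1\right) \left(-32 + 15\right) = \left(3 + \frac{10}{3}\right) \left(-1\right) \left(-32 + 15\right) = \frac{19}{3} \left(-1\right) \left(-17\right) = \left(- \frac{19}{3}\right) \left(-17\right) = \frac{323}{3}$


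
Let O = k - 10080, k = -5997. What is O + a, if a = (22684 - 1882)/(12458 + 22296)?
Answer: -279359628/17377 ≈ -16076.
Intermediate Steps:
a = 10401/17377 (a = 20802/34754 = 20802*(1/34754) = 10401/17377 ≈ 0.59855)
O = -16077 (O = -5997 - 10080 = -16077)
O + a = -16077 + 10401/17377 = -279359628/17377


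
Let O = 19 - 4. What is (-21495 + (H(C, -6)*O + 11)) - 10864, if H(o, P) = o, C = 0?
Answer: -32348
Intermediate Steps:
O = 15
(-21495 + (H(C, -6)*O + 11)) - 10864 = (-21495 + (0*15 + 11)) - 10864 = (-21495 + (0 + 11)) - 10864 = (-21495 + 11) - 10864 = -21484 - 10864 = -32348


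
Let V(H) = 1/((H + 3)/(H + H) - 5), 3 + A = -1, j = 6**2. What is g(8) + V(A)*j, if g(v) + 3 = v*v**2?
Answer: 6521/13 ≈ 501.62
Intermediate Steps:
j = 36
A = -4 (A = -3 - 1 = -4)
V(H) = 1/(-5 + (3 + H)/(2*H)) (V(H) = 1/((3 + H)/((2*H)) - 5) = 1/((3 + H)*(1/(2*H)) - 5) = 1/((3 + H)/(2*H) - 5) = 1/(-5 + (3 + H)/(2*H)))
g(v) = -3 + v**3 (g(v) = -3 + v*v**2 = -3 + v**3)
g(8) + V(A)*j = (-3 + 8**3) - 2*(-4)/(-3 + 9*(-4))*36 = (-3 + 512) - 2*(-4)/(-3 - 36)*36 = 509 - 2*(-4)/(-39)*36 = 509 - 2*(-4)*(-1/39)*36 = 509 - 8/39*36 = 509 - 96/13 = 6521/13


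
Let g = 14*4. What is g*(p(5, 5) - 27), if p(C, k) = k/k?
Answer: -1456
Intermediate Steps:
g = 56
p(C, k) = 1
g*(p(5, 5) - 27) = 56*(1 - 27) = 56*(-26) = -1456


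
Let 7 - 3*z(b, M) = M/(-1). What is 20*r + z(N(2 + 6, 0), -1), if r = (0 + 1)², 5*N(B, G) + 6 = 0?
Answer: 22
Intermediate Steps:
N(B, G) = -6/5 (N(B, G) = -6/5 + (⅕)*0 = -6/5 + 0 = -6/5)
r = 1 (r = 1² = 1)
z(b, M) = 7/3 + M/3 (z(b, M) = 7/3 - M/(3*(-1)) = 7/3 - M*(-1)/3 = 7/3 - (-1)*M/3 = 7/3 + M/3)
20*r + z(N(2 + 6, 0), -1) = 20*1 + (7/3 + (⅓)*(-1)) = 20 + (7/3 - ⅓) = 20 + 2 = 22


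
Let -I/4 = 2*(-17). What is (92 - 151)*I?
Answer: -8024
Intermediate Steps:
I = 136 (I = -8*(-17) = -4*(-34) = 136)
(92 - 151)*I = (92 - 151)*136 = -59*136 = -8024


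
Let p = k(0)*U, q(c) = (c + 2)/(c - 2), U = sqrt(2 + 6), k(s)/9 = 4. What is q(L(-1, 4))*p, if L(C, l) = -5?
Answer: 216*sqrt(2)/7 ≈ 43.639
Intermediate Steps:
k(s) = 36 (k(s) = 9*4 = 36)
U = 2*sqrt(2) (U = sqrt(8) = 2*sqrt(2) ≈ 2.8284)
q(c) = (2 + c)/(-2 + c)
p = 72*sqrt(2) (p = 36*(2*sqrt(2)) = 72*sqrt(2) ≈ 101.82)
q(L(-1, 4))*p = ((2 - 5)/(-2 - 5))*(72*sqrt(2)) = (-3/(-7))*(72*sqrt(2)) = (-1/7*(-3))*(72*sqrt(2)) = 3*(72*sqrt(2))/7 = 216*sqrt(2)/7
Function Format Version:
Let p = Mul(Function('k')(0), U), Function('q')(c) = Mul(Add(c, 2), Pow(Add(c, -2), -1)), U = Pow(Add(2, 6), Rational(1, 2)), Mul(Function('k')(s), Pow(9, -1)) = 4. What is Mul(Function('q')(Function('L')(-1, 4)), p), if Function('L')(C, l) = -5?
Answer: Mul(Rational(216, 7), Pow(2, Rational(1, 2))) ≈ 43.639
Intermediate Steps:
Function('k')(s) = 36 (Function('k')(s) = Mul(9, 4) = 36)
U = Mul(2, Pow(2, Rational(1, 2))) (U = Pow(8, Rational(1, 2)) = Mul(2, Pow(2, Rational(1, 2))) ≈ 2.8284)
Function('q')(c) = Mul(Pow(Add(-2, c), -1), Add(2, c)) (Function('q')(c) = Mul(Add(2, c), Pow(Add(-2, c), -1)) = Mul(Pow(Add(-2, c), -1), Add(2, c)))
p = Mul(72, Pow(2, Rational(1, 2))) (p = Mul(36, Mul(2, Pow(2, Rational(1, 2)))) = Mul(72, Pow(2, Rational(1, 2))) ≈ 101.82)
Mul(Function('q')(Function('L')(-1, 4)), p) = Mul(Mul(Pow(Add(-2, -5), -1), Add(2, -5)), Mul(72, Pow(2, Rational(1, 2)))) = Mul(Mul(Pow(-7, -1), -3), Mul(72, Pow(2, Rational(1, 2)))) = Mul(Mul(Rational(-1, 7), -3), Mul(72, Pow(2, Rational(1, 2)))) = Mul(Rational(3, 7), Mul(72, Pow(2, Rational(1, 2)))) = Mul(Rational(216, 7), Pow(2, Rational(1, 2)))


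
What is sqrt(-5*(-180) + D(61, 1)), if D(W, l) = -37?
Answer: sqrt(863) ≈ 29.377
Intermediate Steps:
sqrt(-5*(-180) + D(61, 1)) = sqrt(-5*(-180) - 37) = sqrt(900 - 37) = sqrt(863)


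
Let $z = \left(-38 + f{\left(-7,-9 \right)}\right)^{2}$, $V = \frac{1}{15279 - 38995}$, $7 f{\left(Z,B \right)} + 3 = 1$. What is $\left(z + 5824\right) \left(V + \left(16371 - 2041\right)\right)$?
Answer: $\frac{30348629914700}{290521} \approx 1.0446 \cdot 10^{8}$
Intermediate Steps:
$f{\left(Z,B \right)} = - \frac{2}{7}$ ($f{\left(Z,B \right)} = - \frac{3}{7} + \frac{1}{7} \cdot 1 = - \frac{3}{7} + \frac{1}{7} = - \frac{2}{7}$)
$V = - \frac{1}{23716}$ ($V = \frac{1}{-23716} = - \frac{1}{23716} \approx -4.2166 \cdot 10^{-5}$)
$z = \frac{71824}{49}$ ($z = \left(-38 - \frac{2}{7}\right)^{2} = \left(- \frac{268}{7}\right)^{2} = \frac{71824}{49} \approx 1465.8$)
$\left(z + 5824\right) \left(V + \left(16371 - 2041\right)\right) = \left(\frac{71824}{49} + 5824\right) \left(- \frac{1}{23716} + \left(16371 - 2041\right)\right) = \frac{357200 \left(- \frac{1}{23716} + 14330\right)}{49} = \frac{357200}{49} \cdot \frac{339850279}{23716} = \frac{30348629914700}{290521}$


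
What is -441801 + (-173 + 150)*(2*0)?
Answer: -441801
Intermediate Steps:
-441801 + (-173 + 150)*(2*0) = -441801 - 23*0 = -441801 + 0 = -441801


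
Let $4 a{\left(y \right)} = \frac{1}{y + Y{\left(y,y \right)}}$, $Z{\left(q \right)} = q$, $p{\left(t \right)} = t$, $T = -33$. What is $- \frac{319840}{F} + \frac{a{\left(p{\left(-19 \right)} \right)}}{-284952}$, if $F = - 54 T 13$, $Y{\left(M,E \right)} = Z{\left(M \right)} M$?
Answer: $- \frac{2308855874989}{167230350144} \approx -13.806$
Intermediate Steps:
$Y{\left(M,E \right)} = M^{2}$ ($Y{\left(M,E \right)} = M M = M^{2}$)
$a{\left(y \right)} = \frac{1}{4 \left(y + y^{2}\right)}$
$F = 23166$ ($F = \left(-54\right) \left(-33\right) 13 = 1782 \cdot 13 = 23166$)
$- \frac{319840}{F} + \frac{a{\left(p{\left(-19 \right)} \right)}}{-284952} = - \frac{319840}{23166} + \frac{\frac{1}{4} \frac{1}{-19} \frac{1}{1 - 19}}{-284952} = \left(-319840\right) \frac{1}{23166} + \frac{1}{4} \left(- \frac{1}{19}\right) \frac{1}{-18} \left(- \frac{1}{284952}\right) = - \frac{159920}{11583} + \frac{1}{4} \left(- \frac{1}{19}\right) \left(- \frac{1}{18}\right) \left(- \frac{1}{284952}\right) = - \frac{159920}{11583} + \frac{1}{1368} \left(- \frac{1}{284952}\right) = - \frac{159920}{11583} - \frac{1}{389814336} = - \frac{2308855874989}{167230350144}$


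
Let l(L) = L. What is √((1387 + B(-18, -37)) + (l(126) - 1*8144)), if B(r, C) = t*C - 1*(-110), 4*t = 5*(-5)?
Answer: I*√25159/2 ≈ 79.308*I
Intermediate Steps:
t = -25/4 (t = (5*(-5))/4 = (¼)*(-25) = -25/4 ≈ -6.2500)
B(r, C) = 110 - 25*C/4 (B(r, C) = -25*C/4 - 1*(-110) = -25*C/4 + 110 = 110 - 25*C/4)
√((1387 + B(-18, -37)) + (l(126) - 1*8144)) = √((1387 + (110 - 25/4*(-37))) + (126 - 1*8144)) = √((1387 + (110 + 925/4)) + (126 - 8144)) = √((1387 + 1365/4) - 8018) = √(6913/4 - 8018) = √(-25159/4) = I*√25159/2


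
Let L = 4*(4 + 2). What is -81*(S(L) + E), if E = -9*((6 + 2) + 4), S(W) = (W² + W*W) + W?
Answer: -86508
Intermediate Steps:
L = 24 (L = 4*6 = 24)
S(W) = W + 2*W² (S(W) = (W² + W²) + W = 2*W² + W = W + 2*W²)
E = -108 (E = -9*(8 + 4) = -9*12 = -108)
-81*(S(L) + E) = -81*(24*(1 + 2*24) - 108) = -81*(24*(1 + 48) - 108) = -81*(24*49 - 108) = -81*(1176 - 108) = -81*1068 = -86508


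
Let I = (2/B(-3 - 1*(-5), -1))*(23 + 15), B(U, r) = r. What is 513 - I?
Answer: 589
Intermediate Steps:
I = -76 (I = (2/(-1))*(23 + 15) = (2*(-1))*38 = -2*38 = -76)
513 - I = 513 - 1*(-76) = 513 + 76 = 589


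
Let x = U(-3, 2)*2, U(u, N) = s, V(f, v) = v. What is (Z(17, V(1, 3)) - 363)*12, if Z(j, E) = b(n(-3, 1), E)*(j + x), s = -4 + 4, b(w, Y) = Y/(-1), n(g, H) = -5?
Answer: -4968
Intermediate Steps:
b(w, Y) = -Y (b(w, Y) = Y*(-1) = -Y)
s = 0
U(u, N) = 0
x = 0 (x = 0*2 = 0)
Z(j, E) = -E*j (Z(j, E) = (-E)*(j + 0) = (-E)*j = -E*j)
(Z(17, V(1, 3)) - 363)*12 = (-1*3*17 - 363)*12 = (-51 - 363)*12 = -414*12 = -4968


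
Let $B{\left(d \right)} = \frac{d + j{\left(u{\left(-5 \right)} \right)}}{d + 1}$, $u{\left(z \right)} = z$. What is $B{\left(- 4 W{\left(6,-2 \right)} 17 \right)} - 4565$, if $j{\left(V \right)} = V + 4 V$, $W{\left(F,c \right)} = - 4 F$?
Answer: $- \frac{7453038}{1633} \approx -4564.0$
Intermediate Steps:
$j{\left(V \right)} = 5 V$
$B{\left(d \right)} = \frac{-25 + d}{1 + d}$ ($B{\left(d \right)} = \frac{d + 5 \left(-5\right)}{d + 1} = \frac{d - 25}{1 + d} = \frac{-25 + d}{1 + d}$)
$B{\left(- 4 W{\left(6,-2 \right)} 17 \right)} - 4565 = \frac{-25 + - 4 \left(\left(-4\right) 6\right) 17}{1 + - 4 \left(\left(-4\right) 6\right) 17} - 4565 = \frac{-25 + \left(-4\right) \left(-24\right) 17}{1 + \left(-4\right) \left(-24\right) 17} - 4565 = \frac{-25 + 96 \cdot 17}{1 + 96 \cdot 17} - 4565 = \frac{-25 + 1632}{1 + 1632} - 4565 = \frac{1}{1633} \cdot 1607 - 4565 = \frac{1607}{1633} - 4565 = - \frac{7453038}{1633}$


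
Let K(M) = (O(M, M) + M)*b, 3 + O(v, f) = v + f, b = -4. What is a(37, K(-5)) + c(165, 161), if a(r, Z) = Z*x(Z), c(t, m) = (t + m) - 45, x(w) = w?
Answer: 5465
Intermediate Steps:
O(v, f) = -3 + f + v (O(v, f) = -3 + (v + f) = -3 + (f + v) = -3 + f + v)
c(t, m) = -45 + m + t (c(t, m) = (m + t) - 45 = -45 + m + t)
K(M) = 12 - 12*M (K(M) = ((-3 + M + M) + M)*(-4) = ((-3 + 2*M) + M)*(-4) = (-3 + 3*M)*(-4) = 12 - 12*M)
a(r, Z) = Z**2 (a(r, Z) = Z*Z = Z**2)
a(37, K(-5)) + c(165, 161) = (12 - 12*(-5))**2 + (-45 + 161 + 165) = (12 + 60)**2 + 281 = 72**2 + 281 = 5184 + 281 = 5465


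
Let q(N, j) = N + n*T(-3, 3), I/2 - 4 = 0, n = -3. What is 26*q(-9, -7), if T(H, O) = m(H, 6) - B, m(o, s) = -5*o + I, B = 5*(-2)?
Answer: -2808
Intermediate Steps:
I = 8 (I = 8 + 2*0 = 8 + 0 = 8)
B = -10
m(o, s) = 8 - 5*o (m(o, s) = -5*o + 8 = 8 - 5*o)
T(H, O) = 18 - 5*H (T(H, O) = (8 - 5*H) - 1*(-10) = (8 - 5*H) + 10 = 18 - 5*H)
q(N, j) = -99 + N (q(N, j) = N - 3*(18 - 5*(-3)) = N - 3*(18 + 15) = N - 3*33 = N - 99 = -99 + N)
26*q(-9, -7) = 26*(-99 - 9) = 26*(-108) = -2808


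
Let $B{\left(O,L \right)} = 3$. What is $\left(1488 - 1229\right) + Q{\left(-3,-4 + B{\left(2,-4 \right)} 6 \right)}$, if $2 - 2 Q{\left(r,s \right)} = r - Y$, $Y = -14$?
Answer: $\frac{509}{2} \approx 254.5$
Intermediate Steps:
$Q{\left(r,s \right)} = -6 - \frac{r}{2}$ ($Q{\left(r,s \right)} = 1 - \frac{r - -14}{2} = 1 - \frac{r + 14}{2} = 1 - \frac{14 + r}{2} = 1 - \left(7 + \frac{r}{2}\right) = -6 - \frac{r}{2}$)
$\left(1488 - 1229\right) + Q{\left(-3,-4 + B{\left(2,-4 \right)} 6 \right)} = \left(1488 - 1229\right) - \frac{9}{2} = 259 + \left(-6 + \frac{3}{2}\right) = 259 - \frac{9}{2} = \frac{509}{2}$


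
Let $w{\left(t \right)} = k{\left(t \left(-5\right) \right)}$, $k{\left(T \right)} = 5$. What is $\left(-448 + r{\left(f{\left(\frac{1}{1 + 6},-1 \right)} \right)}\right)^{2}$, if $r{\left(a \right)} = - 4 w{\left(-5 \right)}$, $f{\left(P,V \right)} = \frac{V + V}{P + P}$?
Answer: $219024$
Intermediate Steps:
$w{\left(t \right)} = 5$
$f{\left(P,V \right)} = \frac{V}{P}$ ($f{\left(P,V \right)} = \frac{2 V}{2 P} = 2 V \frac{1}{2 P} = \frac{V}{P}$)
$r{\left(a \right)} = -20$ ($r{\left(a \right)} = \left(-4\right) 5 = -20$)
$\left(-448 + r{\left(f{\left(\frac{1}{1 + 6},-1 \right)} \right)}\right)^{2} = \left(-448 - 20\right)^{2} = \left(-468\right)^{2} = 219024$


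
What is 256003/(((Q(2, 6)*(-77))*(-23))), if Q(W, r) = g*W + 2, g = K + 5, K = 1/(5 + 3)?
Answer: 93092/7889 ≈ 11.800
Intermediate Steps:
K = ⅛ (K = 1/8 = ⅛ ≈ 0.12500)
g = 41/8 (g = ⅛ + 5 = 41/8 ≈ 5.1250)
Q(W, r) = 2 + 41*W/8 (Q(W, r) = 41*W/8 + 2 = 2 + 41*W/8)
256003/(((Q(2, 6)*(-77))*(-23))) = 256003/((((2 + (41/8)*2)*(-77))*(-23))) = 256003/((((2 + 41/4)*(-77))*(-23))) = 256003/((((49/4)*(-77))*(-23))) = 256003/((-3773/4*(-23))) = 256003/(86779/4) = 256003*(4/86779) = 93092/7889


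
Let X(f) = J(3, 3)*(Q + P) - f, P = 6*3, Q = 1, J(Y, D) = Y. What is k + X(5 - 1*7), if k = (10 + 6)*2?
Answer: 91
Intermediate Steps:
k = 32 (k = 16*2 = 32)
P = 18
X(f) = 57 - f (X(f) = 3*(1 + 18) - f = 3*19 - f = 57 - f)
k + X(5 - 1*7) = 32 + (57 - (5 - 1*7)) = 32 + (57 - (5 - 7)) = 32 + (57 - 1*(-2)) = 32 + (57 + 2) = 32 + 59 = 91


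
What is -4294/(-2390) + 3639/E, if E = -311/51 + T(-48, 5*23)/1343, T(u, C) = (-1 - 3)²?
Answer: -17467882958/29302595 ≈ -596.12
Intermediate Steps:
T(u, C) = 16 (T(u, C) = (-4)² = 16)
E = -24521/4029 (E = -311/51 + 16/1343 = -24521/4029 ≈ -6.0861)
-4294/(-2390) + 3639/E = -4294/(-2390) + 3639/(-24521/4029) = -4294*(-1/2390) + 3639*(-4029/24521) = 2147/1195 - 14661531/24521 = -17467882958/29302595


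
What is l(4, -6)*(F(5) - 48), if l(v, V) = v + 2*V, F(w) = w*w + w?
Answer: 144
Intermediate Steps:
F(w) = w + w² (F(w) = w² + w = w + w²)
l(4, -6)*(F(5) - 48) = (4 + 2*(-6))*(5*(1 + 5) - 48) = (4 - 12)*(5*6 - 48) = -8*(30 - 48) = -8*(-18) = 144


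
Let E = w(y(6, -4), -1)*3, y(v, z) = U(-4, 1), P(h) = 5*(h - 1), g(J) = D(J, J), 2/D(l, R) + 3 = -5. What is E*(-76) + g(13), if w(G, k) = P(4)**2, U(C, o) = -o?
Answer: -205201/4 ≈ -51300.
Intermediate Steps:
D(l, R) = -1/4 (D(l, R) = 2/(-3 - 5) = 2/(-8) = 2*(-1/8) = -1/4)
g(J) = -1/4
P(h) = -5 + 5*h (P(h) = 5*(-1 + h) = -5 + 5*h)
y(v, z) = -1 (y(v, z) = -1*1 = -1)
w(G, k) = 225 (w(G, k) = (-5 + 5*4)**2 = (-5 + 20)**2 = 15**2 = 225)
E = 675 (E = 225*3 = 675)
E*(-76) + g(13) = 675*(-76) - 1/4 = -51300 - 1/4 = -205201/4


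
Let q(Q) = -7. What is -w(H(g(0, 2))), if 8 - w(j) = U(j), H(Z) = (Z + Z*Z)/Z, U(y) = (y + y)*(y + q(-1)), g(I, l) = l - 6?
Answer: 52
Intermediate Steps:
g(I, l) = -6 + l
U(y) = 2*y*(-7 + y) (U(y) = (y + y)*(y - 7) = (2*y)*(-7 + y) = 2*y*(-7 + y))
H(Z) = (Z + Z**2)/Z
w(j) = 8 - 2*j*(-7 + j)
-w(H(g(0, 2))) = -(8 - 2*(1 + (-6 + 2))*(-7 + (1 + (-6 + 2)))) = -(8 - 2*(1 - 4)*(-7 + (1 - 4))) = -(8 - 2*(-3)*(-7 - 3)) = -(8 - 2*(-3)*(-10)) = -(8 - 60) = -1*(-52) = 52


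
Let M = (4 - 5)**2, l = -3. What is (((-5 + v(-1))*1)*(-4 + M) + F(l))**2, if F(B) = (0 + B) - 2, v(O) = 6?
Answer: 64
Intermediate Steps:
M = 1 (M = (-1)**2 = 1)
F(B) = -2 + B (F(B) = B - 2 = -2 + B)
(((-5 + v(-1))*1)*(-4 + M) + F(l))**2 = (((-5 + 6)*1)*(-4 + 1) + (-2 - 3))**2 = ((1*1)*(-3) - 5)**2 = (1*(-3) - 5)**2 = (-3 - 5)**2 = (-8)**2 = 64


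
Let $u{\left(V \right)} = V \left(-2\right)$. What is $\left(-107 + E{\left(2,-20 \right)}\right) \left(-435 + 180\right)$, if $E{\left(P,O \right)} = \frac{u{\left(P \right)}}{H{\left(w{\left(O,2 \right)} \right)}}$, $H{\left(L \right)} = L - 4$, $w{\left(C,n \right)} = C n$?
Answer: $\frac{299880}{11} \approx 27262.0$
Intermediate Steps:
$u{\left(V \right)} = - 2 V$
$H{\left(L \right)} = -4 + L$ ($H{\left(L \right)} = L - 4 = -4 + L$)
$E{\left(P,O \right)} = - \frac{2 P}{-4 + 2 O}$ ($E{\left(P,O \right)} = \frac{\left(-2\right) P}{-4 + O 2} = \frac{\left(-2\right) P}{-4 + 2 O} = - \frac{2 P}{-4 + 2 O}$)
$\left(-107 + E{\left(2,-20 \right)}\right) \left(-435 + 180\right) = \left(-107 - \frac{2}{-2 - 20}\right) \left(-435 + 180\right) = \left(-107 - \frac{2}{-22}\right) \left(-255\right) = \left(-107 - 2 \left(- \frac{1}{22}\right)\right) \left(-255\right) = \left(-107 + \frac{1}{11}\right) \left(-255\right) = \left(- \frac{1176}{11}\right) \left(-255\right) = \frac{299880}{11}$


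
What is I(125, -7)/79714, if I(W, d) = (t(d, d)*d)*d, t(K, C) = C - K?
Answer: 0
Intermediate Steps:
I(W, d) = 0 (I(W, d) = ((d - d)*d)*d = (0*d)*d = 0*d = 0)
I(125, -7)/79714 = 0/79714 = 0*(1/79714) = 0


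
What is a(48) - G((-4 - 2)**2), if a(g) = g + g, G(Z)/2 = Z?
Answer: 24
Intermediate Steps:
G(Z) = 2*Z
a(g) = 2*g
a(48) - G((-4 - 2)**2) = 2*48 - 2*(-4 - 2)**2 = 96 - 2*(-6)**2 = 96 - 2*36 = 96 - 1*72 = 96 - 72 = 24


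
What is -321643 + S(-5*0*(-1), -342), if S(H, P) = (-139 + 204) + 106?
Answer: -321472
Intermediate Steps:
S(H, P) = 171 (S(H, P) = 65 + 106 = 171)
-321643 + S(-5*0*(-1), -342) = -321643 + 171 = -321472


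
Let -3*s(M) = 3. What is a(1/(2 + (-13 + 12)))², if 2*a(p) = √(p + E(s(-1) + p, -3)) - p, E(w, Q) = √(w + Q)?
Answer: (1 - √(1 + I*√3))²/4 ≈ -0.11237 + 0.079459*I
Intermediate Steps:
s(M) = -1 (s(M) = -⅓*3 = -1)
E(w, Q) = √(Q + w)
a(p) = √(p + √(-4 + p))/2 - p/2 (a(p) = (√(p + √(-3 + (-1 + p))) - p)/2 = (√(p + √(-4 + p)) - p)/2 = √(p + √(-4 + p))/2 - p/2)
a(1/(2 + (-13 + 12)))² = (√(1/(2 + (-13 + 12)) + √(-4 + 1/(2 + (-13 + 12))))/2 - 1/(2*(2 + (-13 + 12))))² = (√(1/(2 - 1) + √(-4 + 1/(2 - 1)))/2 - 1/(2*(2 - 1)))² = (√(1/1 + √(-4 + 1/1))/2 - ½/1)² = (√(1 + √(-4 + 1))/2 - ½*1)² = (√(1 + √(-3))/2 - ½)² = (√(1 + I*√3)/2 - ½)² = (-½ + √(1 + I*√3)/2)²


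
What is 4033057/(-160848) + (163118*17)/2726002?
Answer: -5274044489513/219235984848 ≈ -24.056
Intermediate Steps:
4033057/(-160848) + (163118*17)/2726002 = 4033057*(-1/160848) + 2773006*(1/2726002) = -4033057/160848 + 1386503/1363001 = -5274044489513/219235984848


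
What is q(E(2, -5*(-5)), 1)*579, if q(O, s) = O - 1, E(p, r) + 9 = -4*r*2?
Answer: -121590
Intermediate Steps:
E(p, r) = -9 - 8*r (E(p, r) = -9 - 4*r*2 = -9 - 8*r)
q(O, s) = -1 + O
q(E(2, -5*(-5)), 1)*579 = (-1 + (-9 - (-40)*(-5)))*579 = (-1 + (-9 - 8*25))*579 = (-1 + (-9 - 200))*579 = (-1 - 209)*579 = -210*579 = -121590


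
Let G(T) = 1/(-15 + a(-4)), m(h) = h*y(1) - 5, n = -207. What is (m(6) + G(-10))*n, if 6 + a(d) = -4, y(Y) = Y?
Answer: -4968/25 ≈ -198.72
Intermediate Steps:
a(d) = -10 (a(d) = -6 - 4 = -10)
m(h) = -5 + h (m(h) = h*1 - 5 = h - 5 = -5 + h)
G(T) = -1/25 (G(T) = 1/(-15 - 10) = 1/(-25) = -1/25)
(m(6) + G(-10))*n = ((-5 + 6) - 1/25)*(-207) = (1 - 1/25)*(-207) = (24/25)*(-207) = -4968/25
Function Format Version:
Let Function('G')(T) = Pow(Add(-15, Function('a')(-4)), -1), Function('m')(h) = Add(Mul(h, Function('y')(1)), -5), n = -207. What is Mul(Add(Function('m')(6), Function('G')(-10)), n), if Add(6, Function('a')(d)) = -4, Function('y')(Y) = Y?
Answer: Rational(-4968, 25) ≈ -198.72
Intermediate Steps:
Function('a')(d) = -10 (Function('a')(d) = Add(-6, -4) = -10)
Function('m')(h) = Add(-5, h) (Function('m')(h) = Add(Mul(h, 1), -5) = Add(h, -5) = Add(-5, h))
Function('G')(T) = Rational(-1, 25) (Function('G')(T) = Pow(Add(-15, -10), -1) = Pow(-25, -1) = Rational(-1, 25))
Mul(Add(Function('m')(6), Function('G')(-10)), n) = Mul(Add(Add(-5, 6), Rational(-1, 25)), -207) = Mul(Add(1, Rational(-1, 25)), -207) = Mul(Rational(24, 25), -207) = Rational(-4968, 25)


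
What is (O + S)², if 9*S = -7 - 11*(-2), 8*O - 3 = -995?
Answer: 134689/9 ≈ 14965.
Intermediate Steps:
O = -124 (O = 3/8 + (⅛)*(-995) = 3/8 - 995/8 = -124)
S = 5/3 (S = (-7 - 11*(-2))/9 = (-7 + 22)/9 = (⅑)*15 = 5/3 ≈ 1.6667)
(O + S)² = (-124 + 5/3)² = (-367/3)² = 134689/9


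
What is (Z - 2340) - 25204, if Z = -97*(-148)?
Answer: -13188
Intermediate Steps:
Z = 14356
(Z - 2340) - 25204 = (14356 - 2340) - 25204 = 12016 - 25204 = -13188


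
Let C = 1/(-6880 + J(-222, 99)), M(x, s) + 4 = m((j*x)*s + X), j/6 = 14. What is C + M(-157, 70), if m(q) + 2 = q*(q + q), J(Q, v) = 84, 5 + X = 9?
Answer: 11583333468526135/6796 ≈ 1.7044e+12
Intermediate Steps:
j = 84 (j = 6*14 = 84)
X = 4 (X = -5 + 9 = 4)
m(q) = -2 + 2*q² (m(q) = -2 + q*(q + q) = -2 + q*(2*q) = -2 + 2*q²)
M(x, s) = -6 + 2*(4 + 84*s*x)² (M(x, s) = -4 + (-2 + 2*((84*x)*s + 4)²) = -4 + (-2 + 2*(84*s*x + 4)²) = -4 + (-2 + 2*(4 + 84*s*x)²) = -6 + 2*(4 + 84*s*x)²)
C = -1/6796 (C = 1/(-6880 + 84) = 1/(-6796) = -1/6796 ≈ -0.00014715)
C + M(-157, 70) = -1/6796 + (-6 + 32*(1 + 21*70*(-157))²) = -1/6796 + (-6 + 32*(1 - 230790)²) = -1/6796 + (-6 + 32*(-230789)²) = -1/6796 + (-6 + 32*53263562521) = -1/6796 + (-6 + 1704434000672) = -1/6796 + 1704434000666 = 11583333468526135/6796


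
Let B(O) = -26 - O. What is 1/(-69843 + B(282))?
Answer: -1/70151 ≈ -1.4255e-5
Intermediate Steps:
1/(-69843 + B(282)) = 1/(-69843 + (-26 - 1*282)) = 1/(-69843 + (-26 - 282)) = 1/(-69843 - 308) = 1/(-70151) = -1/70151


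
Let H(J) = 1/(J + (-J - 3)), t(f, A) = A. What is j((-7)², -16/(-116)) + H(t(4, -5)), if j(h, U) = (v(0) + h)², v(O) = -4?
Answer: 6074/3 ≈ 2024.7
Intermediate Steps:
j(h, U) = (-4 + h)²
H(J) = -⅓ (H(J) = 1/(J + (-3 - J)) = 1/(-3) = -⅓)
j((-7)², -16/(-116)) + H(t(4, -5)) = (-4 + (-7)²)² - ⅓ = (-4 + 49)² - ⅓ = 45² - ⅓ = 2025 - ⅓ = 6074/3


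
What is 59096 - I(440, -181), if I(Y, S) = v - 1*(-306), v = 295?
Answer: 58495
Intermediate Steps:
I(Y, S) = 601 (I(Y, S) = 295 - 1*(-306) = 295 + 306 = 601)
59096 - I(440, -181) = 59096 - 1*601 = 59096 - 601 = 58495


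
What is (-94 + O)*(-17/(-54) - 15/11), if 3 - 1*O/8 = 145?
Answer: 127715/99 ≈ 1290.1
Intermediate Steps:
O = -1136 (O = 24 - 8*145 = 24 - 1160 = -1136)
(-94 + O)*(-17/(-54) - 15/11) = (-94 - 1136)*(-17/(-54) - 15/11) = -1230*(-17*(-1/54) - 15*1/11) = -1230*(17/54 - 15/11) = -1230*(-623/594) = 127715/99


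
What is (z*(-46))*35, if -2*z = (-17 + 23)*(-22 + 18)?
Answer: -19320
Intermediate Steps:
z = 12 (z = -(-17 + 23)*(-22 + 18)/2 = -3*(-4) = -½*(-24) = 12)
(z*(-46))*35 = (12*(-46))*35 = -552*35 = -19320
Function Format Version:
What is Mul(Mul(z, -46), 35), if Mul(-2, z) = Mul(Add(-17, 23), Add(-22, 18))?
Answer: -19320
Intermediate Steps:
z = 12 (z = Mul(Rational(-1, 2), Mul(Add(-17, 23), Add(-22, 18))) = Mul(Rational(-1, 2), Mul(6, -4)) = Mul(Rational(-1, 2), -24) = 12)
Mul(Mul(z, -46), 35) = Mul(Mul(12, -46), 35) = Mul(-552, 35) = -19320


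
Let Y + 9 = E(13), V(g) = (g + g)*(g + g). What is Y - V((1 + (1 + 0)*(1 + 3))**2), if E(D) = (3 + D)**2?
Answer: -2253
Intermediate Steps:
V(g) = 4*g**2 (V(g) = (2*g)*(2*g) = 4*g**2)
Y = 247 (Y = -9 + (3 + 13)**2 = -9 + 16**2 = -9 + 256 = 247)
Y - V((1 + (1 + 0)*(1 + 3))**2) = 247 - 4*((1 + (1 + 0)*(1 + 3))**2)**2 = 247 - 4*((1 + 1*4)**2)**2 = 247 - 4*((1 + 4)**2)**2 = 247 - 4*(5**2)**2 = 247 - 4*25**2 = 247 - 4*625 = 247 - 1*2500 = 247 - 2500 = -2253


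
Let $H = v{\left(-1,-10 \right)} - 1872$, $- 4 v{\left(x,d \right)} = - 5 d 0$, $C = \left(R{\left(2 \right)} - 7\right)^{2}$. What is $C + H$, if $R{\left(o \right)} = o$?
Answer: $-1847$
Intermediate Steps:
$C = 25$ ($C = \left(2 - 7\right)^{2} = \left(-5\right)^{2} = 25$)
$v{\left(x,d \right)} = 0$ ($v{\left(x,d \right)} = - \frac{- 5 d 0}{4} = \left(- \frac{1}{4}\right) 0 = 0$)
$H = -1872$ ($H = 0 - 1872 = -1872$)
$C + H = 25 - 1872 = -1847$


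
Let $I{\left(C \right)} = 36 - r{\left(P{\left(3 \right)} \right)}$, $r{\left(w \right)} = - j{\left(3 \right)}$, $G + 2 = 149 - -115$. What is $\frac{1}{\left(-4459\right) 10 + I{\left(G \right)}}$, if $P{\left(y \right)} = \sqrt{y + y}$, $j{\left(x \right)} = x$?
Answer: $- \frac{1}{44551} \approx -2.2446 \cdot 10^{-5}$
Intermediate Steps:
$P{\left(y \right)} = \sqrt{2} \sqrt{y}$ ($P{\left(y \right)} = \sqrt{2 y} = \sqrt{2} \sqrt{y}$)
$G = 262$ ($G = -2 + \left(149 - -115\right) = -2 + \left(149 + 115\right) = -2 + 264 = 262$)
$r{\left(w \right)} = -3$ ($r{\left(w \right)} = \left(-1\right) 3 = -3$)
$I{\left(C \right)} = 39$ ($I{\left(C \right)} = 36 - -3 = 36 + 3 = 39$)
$\frac{1}{\left(-4459\right) 10 + I{\left(G \right)}} = \frac{1}{\left(-4459\right) 10 + 39} = \frac{1}{-44590 + 39} = \frac{1}{-44551} = - \frac{1}{44551}$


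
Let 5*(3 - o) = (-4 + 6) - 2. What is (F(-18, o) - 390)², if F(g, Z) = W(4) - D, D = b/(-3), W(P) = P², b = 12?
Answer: 136900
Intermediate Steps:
D = -4 (D = 12/(-3) = 12*(-⅓) = -4)
o = 3 (o = 3 - ((-4 + 6) - 2)/5 = 3 - (2 - 2)/5 = 3 - ⅕*0 = 3 + 0 = 3)
F(g, Z) = 20 (F(g, Z) = 4² - 1*(-4) = 16 + 4 = 20)
(F(-18, o) - 390)² = (20 - 390)² = (-370)² = 136900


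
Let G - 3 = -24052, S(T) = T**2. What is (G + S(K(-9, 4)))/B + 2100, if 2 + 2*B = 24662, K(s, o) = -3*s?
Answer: 2586968/1233 ≈ 2098.1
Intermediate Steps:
B = 12330 (B = -1 + (1/2)*24662 = -1 + 12331 = 12330)
G = -24049 (G = 3 - 24052 = -24049)
(G + S(K(-9, 4)))/B + 2100 = (-24049 + (-3*(-9))**2)/12330 + 2100 = (-24049 + 27**2)*(1/12330) + 2100 = (-24049 + 729)*(1/12330) + 2100 = -23320*1/12330 + 2100 = -2332/1233 + 2100 = 2586968/1233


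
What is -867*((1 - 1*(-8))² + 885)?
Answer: -837522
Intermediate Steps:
-867*((1 - 1*(-8))² + 885) = -867*((1 + 8)² + 885) = -867*(9² + 885) = -867*(81 + 885) = -867*966 = -837522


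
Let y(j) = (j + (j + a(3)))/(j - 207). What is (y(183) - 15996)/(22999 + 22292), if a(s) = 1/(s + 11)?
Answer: -5379781/15217776 ≈ -0.35352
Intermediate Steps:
a(s) = 1/(11 + s)
y(j) = (1/14 + 2*j)/(-207 + j) (y(j) = (j + (j + 1/(11 + 3)))/(j - 207) = (j + (j + 1/14))/(-207 + j) = (j + (1/14 + j))/(-207 + j) = (1/14 + 2*j)/(-207 + j))
(y(183) - 15996)/(22999 + 22292) = ((1 + 28*183)/(14*(-207 + 183)) - 15996)/(22999 + 22292) = ((1/14)*(1 + 5124)/(-24) - 15996)/45291 = ((1/14)*(-1/24)*5125 - 15996)*(1/45291) = (-5125/336 - 15996)*(1/45291) = -5379781/336*1/45291 = -5379781/15217776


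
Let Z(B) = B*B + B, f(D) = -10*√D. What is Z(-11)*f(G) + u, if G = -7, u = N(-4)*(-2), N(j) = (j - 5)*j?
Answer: -72 - 1100*I*√7 ≈ -72.0 - 2910.3*I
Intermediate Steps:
N(j) = j*(-5 + j) (N(j) = (-5 + j)*j = j*(-5 + j))
u = -72 (u = -4*(-5 - 4)*(-2) = -4*(-9)*(-2) = 36*(-2) = -72)
Z(B) = B + B² (Z(B) = B² + B = B + B²)
Z(-11)*f(G) + u = (-11*(1 - 11))*(-10*I*√7) - 72 = (-11*(-10))*(-10*I*√7) - 72 = 110*(-10*I*√7) - 72 = -1100*I*√7 - 72 = -72 - 1100*I*√7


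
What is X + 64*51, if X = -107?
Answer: 3157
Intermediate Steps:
X + 64*51 = -107 + 64*51 = -107 + 3264 = 3157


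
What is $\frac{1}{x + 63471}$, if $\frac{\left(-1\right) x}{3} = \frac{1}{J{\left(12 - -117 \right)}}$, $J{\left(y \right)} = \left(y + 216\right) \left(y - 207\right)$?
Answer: $\frac{8970}{569334871} \approx 1.5755 \cdot 10^{-5}$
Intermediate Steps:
$J{\left(y \right)} = \left(-207 + y\right) \left(216 + y\right)$ ($J{\left(y \right)} = \left(216 + y\right) \left(-207 + y\right) = \left(-207 + y\right) \left(216 + y\right)$)
$x = \frac{1}{8970}$ ($x = - \frac{3}{-44712 + \left(12 - -117\right)^{2} + 9 \left(12 - -117\right)} = - \frac{3}{-44712 + \left(12 + 117\right)^{2} + 9 \left(12 + 117\right)} = - \frac{3}{-44712 + 129^{2} + 9 \cdot 129} = - \frac{3}{-44712 + 16641 + 1161} = - \frac{3}{-26910} = \left(-3\right) \left(- \frac{1}{26910}\right) = \frac{1}{8970} \approx 0.00011148$)
$\frac{1}{x + 63471} = \frac{1}{\frac{1}{8970} + 63471} = \frac{1}{\frac{569334871}{8970}} = \frac{8970}{569334871}$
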